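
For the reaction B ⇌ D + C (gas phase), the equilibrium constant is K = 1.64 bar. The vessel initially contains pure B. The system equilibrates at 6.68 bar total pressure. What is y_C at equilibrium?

y_C = 0.307

Let X = conversion of B (basis 1 mol B); extent of reaction ξ = X.
Species balance: n_B = 1 − X; n_D = X; n_C = X.
Summing: n_T = 1 + X.
Mole fractions y_i = n_i/n_T; K = p_D p_C / (p_B) with p_i = y_i·P.
This yields a degree-2 equation in X; solving on (0,1), X = 0.444.
Then n_C = 0.444, n_T = 1.44, so y_C = 0.307.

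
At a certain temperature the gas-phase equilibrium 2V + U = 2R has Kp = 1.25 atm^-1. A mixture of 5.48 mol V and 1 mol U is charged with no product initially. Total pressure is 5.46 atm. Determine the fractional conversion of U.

Basis: 1 mol U initially; let X = conversion of U. Extent ξ = X.
Moles: n_V = 5.48 − 2X; n_U = 1 − X; n_R = 2X.
n_T = Σnᵢ = 6.48 − X.
y_i = n_i/n_T, p_i = y_i·P. Kp = p_R^2 / (p_V^2 p_U).
Setting this equal to 1.25 atm^-1 and taking the physical root (0 < X < 1) gives X = 0.839.

X = 0.839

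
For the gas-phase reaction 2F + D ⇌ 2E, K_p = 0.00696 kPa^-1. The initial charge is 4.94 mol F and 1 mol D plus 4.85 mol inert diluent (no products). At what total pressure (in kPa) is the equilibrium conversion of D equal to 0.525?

P = 226 kPa

Take 1 mol D as basis and let X be its fractional conversion, so ξ = X.
Mole table: n_F = 4.94 − 2X; n_D = 1 − X; n_E = 2X; n_I = 4.85 (inert).
Summing: n_T = 10.8 − X.
K_p = p_E^2 / (p_F^2 p_D) with p_i = (n_i/n_T)·P.
At X = 0.525: the mole-fraction product g(X) = Π y_i^ν_i = 1.575. Since K_p = g(X)·P^{-1}, P = (g/K_p)^(1/1) = (1.575/0.00696)^(1/1) = 226 kPa.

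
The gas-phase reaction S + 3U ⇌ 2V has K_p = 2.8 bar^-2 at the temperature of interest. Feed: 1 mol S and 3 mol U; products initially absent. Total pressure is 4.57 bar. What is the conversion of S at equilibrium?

X = 0.698

Take 1 mol S as basis and let X be its fractional conversion, so ξ = X.
Species balance: n_S = 1 − X; n_U = 3 − 3X; n_V = 2X.
Summing: n_T = 4 − 2X.
Mole fractions y_i = n_i/n_T; K_p = p_V^2 / (p_S p_U^3) with p_i = y_i·P.
Setting this equal to 2.8 bar^-2 and taking the physical root (0 < X < 1) gives X = 0.698.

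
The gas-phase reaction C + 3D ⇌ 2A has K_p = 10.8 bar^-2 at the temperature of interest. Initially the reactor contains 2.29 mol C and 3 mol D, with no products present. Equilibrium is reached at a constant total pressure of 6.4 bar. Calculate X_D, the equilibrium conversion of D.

Let X = conversion of D (basis 3 mol D); extent of reaction ξ = X.
Mole table: n_C = 2.29 − X; n_D = 3 − 3X; n_A = 2X.
n_T = Σnᵢ = 5.29 − 2X.
With p_i = (n_i/n_T)P, K_p = p_A^2 / (p_C p_D^3).
Setting this equal to 10.8 bar^-2 and taking the physical root (0 < X < 1) gives X = 0.869.

X = 0.869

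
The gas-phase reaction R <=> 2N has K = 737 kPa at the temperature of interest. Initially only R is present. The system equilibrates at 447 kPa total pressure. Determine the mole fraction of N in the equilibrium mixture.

Let X = conversion of R (basis 1 mol R); extent of reaction ξ = X.
At extent ξ: n_R = 1 − X; n_N = 2X.
n_T = Σnᵢ = 1 + X.
Mole fractions y_i = n_i/n_T; K = p_N^2 / (p_R) with p_i = y_i·P.
Substituting and setting equal to 737 kPa gives a polynomial in X; the root in (0,1) is X = 0.540.
Then n_N = 1.08, n_T = 1.54, so y_N = 0.702.

y_N = 0.702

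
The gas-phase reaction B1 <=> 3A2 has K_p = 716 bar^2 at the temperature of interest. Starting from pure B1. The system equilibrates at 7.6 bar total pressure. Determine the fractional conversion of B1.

Take 1 mol B1 as basis and let X be its fractional conversion, so ξ = X.
Species balance: n_B1 = 1 − X; n_A2 = 3X.
Total moles n_T = 1 + 2X.
Mole fractions y_i = n_i/n_T; K_p = p_A2^3 / (p_B1) with p_i = y_i·P.
Substituting and setting equal to 716 bar^2 gives a polynomial in X; the root in (0,1) is X = 0.826.

X = 0.826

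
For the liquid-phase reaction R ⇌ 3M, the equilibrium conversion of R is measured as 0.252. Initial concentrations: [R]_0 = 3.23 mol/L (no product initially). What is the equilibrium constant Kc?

Let X = conversion of R.
Concentrations: [R] = 3.23 − 3.23X; [M] = 9.69X.
At X = 0.252: [R] = 2.42, [M] = 2.44.
Kc = [M]^3 / ([R]) = 6.03 (mol/L)^2.

Kc = 6.03 (mol/L)^2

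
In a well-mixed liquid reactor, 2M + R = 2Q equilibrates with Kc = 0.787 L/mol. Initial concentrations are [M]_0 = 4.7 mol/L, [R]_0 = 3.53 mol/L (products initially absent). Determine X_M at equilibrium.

Let X = conversion of M; extent ξ = 4.7X/2 mol/L.
Concentrations: [M] = 4.7 − 4.7X; [R] = 3.53 − 2.35X; [Q] = 4.7X.
Kc = [Q]^2 / ([M]^2 [R]).
This equals 0.787 at X = 0.568 (the root in 0 < X < 1).

X = 0.568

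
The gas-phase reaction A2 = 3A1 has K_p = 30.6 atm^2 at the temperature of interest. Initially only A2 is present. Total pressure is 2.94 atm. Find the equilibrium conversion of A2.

Basis: 1 mol A2 initially; let X = conversion of A2. Extent ξ = X.
At extent ξ: n_A2 = 1 − X; n_A1 = 3X.
Total moles n_T = 1 + 2X.
y_i = n_i/n_T, p_i = y_i·P. K_p = p_A1^3 / (p_A2).
This yields a degree-3 equation in X; solving on (0,1), X = 0.628.

X = 0.628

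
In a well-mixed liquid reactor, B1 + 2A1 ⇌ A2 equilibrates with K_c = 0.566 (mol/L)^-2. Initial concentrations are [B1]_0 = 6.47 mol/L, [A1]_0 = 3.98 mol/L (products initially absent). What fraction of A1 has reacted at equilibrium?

X = 0.808

Let X = conversion of A1; extent ξ = 3.98X/2 mol/L.
Concentrations: [B1] = 6.47 − 1.99X; [A1] = 3.98 − 3.98X; [A2] = 1.99X.
K_c = [A2] / ([B1] [A1]^2).
Solving K_c = 0.566 for X ∈ (0,1): X = 0.808.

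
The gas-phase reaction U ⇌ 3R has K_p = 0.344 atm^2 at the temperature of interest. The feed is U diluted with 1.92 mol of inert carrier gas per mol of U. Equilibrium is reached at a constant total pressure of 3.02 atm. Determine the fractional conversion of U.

X = 0.231

Let X = conversion of U (basis 1 mol U); extent of reaction ξ = X.
Species balance: n_U = 1 − X; n_R = 3X; n_I = 1.92 (inert).
n_T = Σnᵢ = 2.92 + 2X.
y_i = n_i/n_T, p_i = y_i·P. K_p = p_R^3 / (p_U).
Setting this equal to 0.344 atm^2 and taking the physical root (0 < X < 1) gives X = 0.231.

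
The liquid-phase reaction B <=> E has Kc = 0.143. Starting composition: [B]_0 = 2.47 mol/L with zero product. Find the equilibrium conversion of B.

X = 0.125

Let X = conversion of B; extent ξ = 2.47·X mol/L.
Concentrations: [B] = 2.47 − 2.47X; [E] = 2.47X.
Kc = [E] / ([B]).
Setting equal to 0.143 and solving for X on (0,1) gives X = 0.125.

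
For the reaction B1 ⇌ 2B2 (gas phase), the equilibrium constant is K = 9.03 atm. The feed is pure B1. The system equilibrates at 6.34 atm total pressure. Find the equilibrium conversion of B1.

X = 0.512

Take 1 mol B1 as basis and let X be its fractional conversion, so ξ = X.
Species balance: n_B1 = 1 − X; n_B2 = 2X.
n_T = Σnᵢ = 1 + X.
Mole fractions y_i = n_i/n_T; K = p_B2^2 / (p_B1) with p_i = y_i·P.
Substituting and setting equal to 9.03 atm gives a polynomial in X; the root in (0,1) is X = 0.512.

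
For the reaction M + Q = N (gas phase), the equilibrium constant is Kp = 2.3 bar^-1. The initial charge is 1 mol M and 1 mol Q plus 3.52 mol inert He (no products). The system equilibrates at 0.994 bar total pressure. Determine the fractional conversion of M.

Take 1 mol M as basis and let X be its fractional conversion, so ξ = X.
Moles: n_M = 1 − X; n_Q = 1 − X; n_N = X; n_I = 3.52 (inert).
n_T = Σnᵢ = 5.52 − X.
y_i = n_i/n_T, p_i = y_i·P. Kp = p_N / (p_M p_Q).
Setting this equal to 2.3 bar^-1 and taking the physical root (0 < X < 1) gives X = 0.246.

X = 0.246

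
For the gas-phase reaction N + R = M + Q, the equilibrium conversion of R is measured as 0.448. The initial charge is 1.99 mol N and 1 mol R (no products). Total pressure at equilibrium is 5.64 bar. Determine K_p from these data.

Basis: 1 mol R initially; let X = conversion of R. Extent ξ = X.
Mole table: n_N = 1.99 − X; n_R = 1 − X; n_M = X; n_Q = X.
n_T stays at 2.99 (no change in mole number).
At X = 0.448: n_N = 1.54, n_R = 0.552, n_M = 0.448, n_Q = 0.448, n_T = 2.99.
p_i = (n_i/n_T)·P. K_p = p_M p_Q / (p_N p_R) = 0.236.

K_p = 0.236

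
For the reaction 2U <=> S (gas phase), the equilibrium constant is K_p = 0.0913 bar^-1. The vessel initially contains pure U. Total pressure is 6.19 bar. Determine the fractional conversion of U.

X = 0.446

Take 1 mol U as basis and let X be its fractional conversion, so ξ = 0.5X.
At extent ξ: n_U = 1 − X; n_S = 0.5X.
Total moles n_T = 1 − 0.5X.
Mole fractions y_i = n_i/n_T; K_p = p_S / (p_U^2) with p_i = y_i·P.
Setting this equal to 0.0913 bar^-1 and taking the physical root (0 < X < 1) gives X = 0.446.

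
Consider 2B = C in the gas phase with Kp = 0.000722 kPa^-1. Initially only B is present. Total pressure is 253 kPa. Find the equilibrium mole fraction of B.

Let X = conversion of B (basis 1 mol B); extent of reaction ξ = 0.5X.
Species balance: n_B = 1 − X; n_C = 0.5X.
Total moles n_T = 1 − 0.5X.
y_i = n_i/n_T, p_i = y_i·P. Kp = p_C / (p_B^2).
This yields a degree-2 equation in X; solving on (0,1), X = 0.240.
Then n_B = 0.76, n_T = 0.88, so y_B = 0.864.

y_B = 0.864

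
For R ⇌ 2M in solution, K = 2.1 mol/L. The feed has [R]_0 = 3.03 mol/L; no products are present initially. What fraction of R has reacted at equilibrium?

Let X = conversion of R; extent ξ = 3.03·X mol/L.
Concentrations: [R] = 3.03 − 3.03X; [M] = 6.06X.
K = [M]^2 / ([R]).
Solving K = 2.1 for X ∈ (0,1): X = 0.339.

X = 0.339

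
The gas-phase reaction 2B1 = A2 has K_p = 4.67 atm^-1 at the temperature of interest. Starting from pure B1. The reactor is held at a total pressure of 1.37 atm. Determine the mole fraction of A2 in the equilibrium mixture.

Basis: 1 mol B1 initially; let X = conversion of B1. Extent ξ = 0.5X.
Moles: n_B1 = 1 − X; n_A2 = 0.5X.
Total moles n_T = 1 − 0.5X.
Mole fractions y_i = n_i/n_T; K_p = p_A2 / (p_B1^2) with p_i = y_i·P.
Setting this equal to 4.67 atm^-1 and taking the physical root (0 < X < 1) gives X = 0.806.
Then n_A2 = 0.403, n_T = 0.597, so y_A2 = 0.675.

y_A2 = 0.675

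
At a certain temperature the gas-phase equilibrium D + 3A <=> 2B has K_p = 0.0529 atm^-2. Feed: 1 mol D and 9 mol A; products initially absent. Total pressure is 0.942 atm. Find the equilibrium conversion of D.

Let X = conversion of D (basis 1 mol D); extent of reaction ξ = X.
At extent ξ: n_D = 1 − X; n_A = 9 − 3X; n_B = 2X.
n_T = Σnᵢ = 10 − 2X.
With p_i = (n_i/n_T)P, K_p = p_B^2 / (p_D p_A^3).
This yields a degree-4 equation in X; solving on (0,1), X = 0.237.

X = 0.237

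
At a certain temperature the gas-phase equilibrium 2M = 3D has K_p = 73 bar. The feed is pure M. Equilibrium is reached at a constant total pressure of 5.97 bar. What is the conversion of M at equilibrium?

X = 0.723

Basis: 1 mol M initially; let X = conversion of M. Extent ξ = 0.5X.
Species balance: n_M = 1 − X; n_D = 1.5X.
Summing: n_T = 1 + 0.5X.
Mole fractions y_i = n_i/n_T; K_p = p_D^3 / (p_M^2) with p_i = y_i·P.
Setting this equal to 73 bar and taking the physical root (0 < X < 1) gives X = 0.723.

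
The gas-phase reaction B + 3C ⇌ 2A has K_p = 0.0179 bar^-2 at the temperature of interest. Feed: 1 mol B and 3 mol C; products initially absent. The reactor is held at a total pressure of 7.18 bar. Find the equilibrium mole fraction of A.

y_A = 0.200

Take 1 mol B as basis and let X be its fractional conversion, so ξ = X.
Species balance: n_B = 1 − X; n_C = 3 − 3X; n_A = 2X.
Total moles n_T = 4 − 2X.
y_i = n_i/n_T, p_i = y_i·P. K_p = p_A^2 / (p_B p_C^3).
Substituting and setting equal to 0.0179 bar^-2 gives a polynomial in X; the root in (0,1) is X = 0.333.
Then n_A = 0.666, n_T = 3.33, so y_A = 0.200.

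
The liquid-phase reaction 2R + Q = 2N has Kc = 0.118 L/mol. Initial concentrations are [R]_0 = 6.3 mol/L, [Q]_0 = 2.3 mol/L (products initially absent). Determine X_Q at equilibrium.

Let X = conversion of Q; extent ξ = 2.3·X mol/L.
Concentrations: [R] = 6.3 − 4.6X; [Q] = 2.3 − 2.3X; [N] = 4.6X.
Kc = [N]^2 / ([R]^2 [Q]).
Setting equal to 0.118 and solving for X on (0,1) gives X = 0.395.

X = 0.395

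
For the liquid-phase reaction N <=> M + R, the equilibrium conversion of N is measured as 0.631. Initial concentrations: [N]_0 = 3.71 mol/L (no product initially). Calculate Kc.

Let X = conversion of N.
Concentrations: [N] = 3.71 − 3.71X; [M] = 3.71X; [R] = 3.71X.
At X = 0.631: [N] = 1.37, [M] = 2.34, [R] = 2.34.
Kc = [M] [R] / ([N]) = 4 mol/L.

Kc = 4 mol/L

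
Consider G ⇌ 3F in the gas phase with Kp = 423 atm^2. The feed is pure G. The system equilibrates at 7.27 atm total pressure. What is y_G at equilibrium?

Take 1 mol G as basis and let X be its fractional conversion, so ξ = X.
At extent ξ: n_G = 1 − X; n_F = 3X.
Total moles n_T = 1 + 2X.
Mole fractions y_i = n_i/n_T; Kp = p_F^3 / (p_G) with p_i = y_i·P.
This yields a degree-3 equation in X; solving on (0,1), X = 0.764.
Then n_G = 0.236, n_T = 2.53, so y_G = 0.093.

y_G = 0.093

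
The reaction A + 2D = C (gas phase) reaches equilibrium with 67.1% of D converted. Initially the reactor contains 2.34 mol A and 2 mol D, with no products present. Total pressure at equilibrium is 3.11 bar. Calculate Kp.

Kp = 0.863 bar^-2

Basis: 2 mol D initially; let X = conversion of D. Extent ξ = X.
Species balance: n_A = 2.34 − X; n_D = 2 − 2X; n_C = X.
n_T = Σnᵢ = 4.34 − 2X.
At X = 0.671: n_A = 1.67, n_D = 0.658, n_C = 0.671, n_T = 3.
p_i = (n_i/n_T)·P. Kp = p_C / (p_A p_D^2) = 0.863 bar^-2.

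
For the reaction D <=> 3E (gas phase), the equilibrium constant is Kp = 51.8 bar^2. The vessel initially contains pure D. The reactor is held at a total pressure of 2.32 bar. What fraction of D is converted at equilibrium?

X = 0.791

Let X = conversion of D (basis 1 mol D); extent of reaction ξ = X.
Mole table: n_D = 1 − X; n_E = 3X.
Total moles n_T = 1 + 2X.
With p_i = (n_i/n_T)P, Kp = p_E^3 / (p_D).
Substituting and setting equal to 51.8 bar^2 gives a polynomial in X; the root in (0,1) is X = 0.791.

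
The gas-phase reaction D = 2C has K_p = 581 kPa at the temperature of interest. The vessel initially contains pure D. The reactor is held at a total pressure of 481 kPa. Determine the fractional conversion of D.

Take 1 mol D as basis and let X be its fractional conversion, so ξ = X.
Mole table: n_D = 1 − X; n_C = 2X.
Total moles n_T = 1 + X.
With p_i = (n_i/n_T)P, K_p = p_C^2 / (p_D).
Substituting and setting equal to 581 kPa gives a polynomial in X; the root in (0,1) is X = 0.482.

X = 0.482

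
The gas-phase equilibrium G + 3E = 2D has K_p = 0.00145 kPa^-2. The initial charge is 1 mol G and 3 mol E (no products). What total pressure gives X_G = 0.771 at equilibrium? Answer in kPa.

Take 1 mol G as basis and let X be its fractional conversion, so ξ = X.
Moles: n_G = 1 − X; n_E = 3 − 3X; n_D = 2X.
Summing: n_T = 4 − 2X.
K_p = p_D^2 / (p_G p_E^3) with p_i = (n_i/n_T)·P.
At X = 0.771: the mole-fraction product g(X) = Π y_i^ν_i = 193.5. Since K_p = g(X)·P^{-2}, P = (g/K_p)^(1/2) = (193.5/0.00145)^(1/2) = 365 kPa.

P = 365 kPa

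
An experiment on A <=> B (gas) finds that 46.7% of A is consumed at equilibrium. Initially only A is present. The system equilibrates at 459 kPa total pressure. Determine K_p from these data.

K_p = 0.876

Basis: 1 mol A initially; let X = conversion of A. Extent ξ = X.
Mole table: n_A = 1 − X; n_B = X.
Since Δν = 0, n_T = 1 throughout.
At X = 0.467: n_A = 0.533, n_B = 0.467, n_T = 1.
p_i = (n_i/n_T)·P. K_p = p_B / (p_A) = 0.876.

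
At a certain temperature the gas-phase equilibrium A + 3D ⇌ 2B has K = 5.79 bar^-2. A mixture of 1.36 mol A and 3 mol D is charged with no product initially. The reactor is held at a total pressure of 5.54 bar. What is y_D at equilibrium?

y_D = 0.212

Take 3 mol D as basis and let X be its fractional conversion, so ξ = X.
At extent ξ: n_A = 1.36 − X; n_D = 3 − 3X; n_B = 2X.
Summing: n_T = 4.36 − 2X.
Mole fractions y_i = n_i/n_T; K = p_B^2 / (p_A p_D^3) with p_i = y_i·P.
Equating to 5.79 bar^-2 and solving on 0 < X < 1: X = 0.805.
Then n_D = 0.584, n_T = 2.75, so y_D = 0.212.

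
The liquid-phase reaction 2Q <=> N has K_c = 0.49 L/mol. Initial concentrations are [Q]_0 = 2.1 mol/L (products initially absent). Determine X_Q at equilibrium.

X = 0.505

Let X = conversion of Q; extent ξ = 2.1X/2 mol/L.
Concentrations: [Q] = 2.1 − 2.1X; [N] = 1.05X.
K_c = [N] / ([Q]^2).
Solving K_c = 0.49 for X ∈ (0,1): X = 0.505.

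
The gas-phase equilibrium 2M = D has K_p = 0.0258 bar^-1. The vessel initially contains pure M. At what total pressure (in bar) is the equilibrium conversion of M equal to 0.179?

Take 1 mol M as basis and let X be its fractional conversion, so ξ = 0.5X.
Species balance: n_M = 1 − X; n_D = 0.5X.
Summing: n_T = 1 − 0.5X.
K_p = p_D / (p_M^2) with p_i = (n_i/n_T)·P.
At X = 0.179: the mole-fraction product g(X) = Π y_i^ν_i = 0.1209. Since K_p = g(X)·P^{-1}, P = (g/K_p)^(1/1) = (0.1209/0.0258)^(1/1) = 4.69 bar.

P = 4.69 bar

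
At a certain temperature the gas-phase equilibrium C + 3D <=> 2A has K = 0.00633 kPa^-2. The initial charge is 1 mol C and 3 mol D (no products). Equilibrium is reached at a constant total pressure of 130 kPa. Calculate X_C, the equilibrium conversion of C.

Take 1 mol C as basis and let X be its fractional conversion, so ξ = X.
At extent ξ: n_C = 1 − X; n_D = 3 − 3X; n_A = 2X.
Total moles n_T = 4 − 2X.
With p_i = (n_i/n_T)P, K = p_A^2 / (p_C p_D^3).
This yields a degree-4 equation in X; solving on (0,1), X = 0.737.

X = 0.737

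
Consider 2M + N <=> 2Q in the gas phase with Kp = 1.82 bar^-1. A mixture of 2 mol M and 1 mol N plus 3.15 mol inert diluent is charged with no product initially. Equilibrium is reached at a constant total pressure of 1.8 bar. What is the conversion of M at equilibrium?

Let X = conversion of M (basis 2 mol M); extent of reaction ξ = X.
Species balance: n_M = 2 − 2X; n_N = 1 − X; n_Q = 2X; n_I = 3.15 (inert).
Summing: n_T = 6.15 − X.
Mole fractions y_i = n_i/n_T; Kp = p_Q^2 / (p_M^2 p_N) with p_i = y_i·P.
Equating to 1.82 bar^-1 and solving on 0 < X < 1: X = 0.373.

X = 0.373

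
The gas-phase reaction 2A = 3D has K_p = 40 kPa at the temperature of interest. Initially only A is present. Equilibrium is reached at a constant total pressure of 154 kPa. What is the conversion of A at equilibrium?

Basis: 1 mol A initially; let X = conversion of A. Extent ξ = 0.5X.
Species balance: n_A = 1 − X; n_D = 1.5X.
Total moles n_T = 1 + 0.5X.
y_i = n_i/n_T, p_i = y_i·P. K_p = p_D^3 / (p_A^2).
Substituting and setting equal to 40 kPa gives a polynomial in X; the root in (0,1) is X = 0.340.

X = 0.340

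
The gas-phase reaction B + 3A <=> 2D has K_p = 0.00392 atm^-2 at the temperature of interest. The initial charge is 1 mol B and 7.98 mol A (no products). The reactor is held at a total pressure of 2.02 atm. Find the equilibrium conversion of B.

X = 0.140

Let X = conversion of B (basis 1 mol B); extent of reaction ξ = X.
Mole table: n_B = 1 − X; n_A = 7.98 − 3X; n_D = 2X.
Summing: n_T = 8.98 − 2X.
With p_i = (n_i/n_T)P, K_p = p_D^2 / (p_B p_A^3).
Equating to 0.00392 atm^-2 and solving on 0 < X < 1: X = 0.140.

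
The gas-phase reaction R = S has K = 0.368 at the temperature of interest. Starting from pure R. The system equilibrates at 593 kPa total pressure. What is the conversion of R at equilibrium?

X = 0.269

Take 1 mol R as basis and let X be its fractional conversion, so ξ = X.
Species balance: n_R = 1 − X; n_S = X.
Total moles n_T = 1 (Δν = 0, constant).
Mole fractions y_i = n_i/n_T; K = p_S / (p_R) with p_i = y_i·P.
This yields a degree-1 equation in X; solving on (0,1), X = 0.269.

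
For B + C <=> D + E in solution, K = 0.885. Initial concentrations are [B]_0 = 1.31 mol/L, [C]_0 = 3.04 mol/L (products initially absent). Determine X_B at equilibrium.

X = 0.681

Let X = conversion of B; extent ξ = 1.31·X mol/L.
Concentrations: [B] = 1.31 − 1.31X; [C] = 3.04 − 1.31X; [D] = 1.31X; [E] = 1.31X.
K = [D] [E] / ([B] [C]).
Setting equal to 0.885 and solving for X on (0,1) gives X = 0.681.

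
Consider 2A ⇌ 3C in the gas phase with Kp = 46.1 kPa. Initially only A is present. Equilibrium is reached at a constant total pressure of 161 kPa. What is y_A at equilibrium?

y_A = 0.555

Take 1 mol A as basis and let X be its fractional conversion, so ξ = 0.5X.
Moles: n_A = 1 − X; n_C = 1.5X.
Total moles n_T = 1 + 0.5X.
y_i = n_i/n_T, p_i = y_i·P. Kp = p_C^3 / (p_A^2).
Substituting and setting equal to 46.1 kPa gives a polynomial in X; the root in (0,1) is X = 0.348.
Then n_A = 0.652, n_T = 1.17, so y_A = 0.555.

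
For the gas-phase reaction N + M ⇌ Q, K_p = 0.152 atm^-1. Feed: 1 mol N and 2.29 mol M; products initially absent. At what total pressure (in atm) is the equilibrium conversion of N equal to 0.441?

P = 8 atm

Take 1 mol N as basis and let X be its fractional conversion, so ξ = X.
Moles: n_N = 1 − X; n_M = 2.29 − X; n_Q = X.
Summing: n_T = 3.29 − X.
K_p = p_Q / (p_N p_M) with p_i = (n_i/n_T)·P.
At X = 0.441: the mole-fraction product g(X) = Π y_i^ν_i = 1.216. Since K_p = g(X)·P^{-1}, P = (g/K_p)^(1/1) = (1.216/0.152)^(1/1) = 8 atm.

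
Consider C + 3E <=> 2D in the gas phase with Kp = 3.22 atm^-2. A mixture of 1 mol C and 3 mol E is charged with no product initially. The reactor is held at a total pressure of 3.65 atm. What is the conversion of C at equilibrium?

X = 0.676

Take 1 mol C as basis and let X be its fractional conversion, so ξ = X.
Mole table: n_C = 1 − X; n_E = 3 − 3X; n_D = 2X.
Total moles n_T = 4 − 2X.
y_i = n_i/n_T, p_i = y_i·P. Kp = p_D^2 / (p_C p_E^3).
Substituting and setting equal to 3.22 atm^-2 gives a polynomial in X; the root in (0,1) is X = 0.676.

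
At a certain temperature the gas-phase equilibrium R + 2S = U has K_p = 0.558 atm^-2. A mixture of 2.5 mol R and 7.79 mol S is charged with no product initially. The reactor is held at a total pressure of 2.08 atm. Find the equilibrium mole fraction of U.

y_U = 0.170

Take 2.5 mol R as basis and let X be its fractional conversion, so ξ = 2.5X.
Moles: n_R = 2.5 − 2.5X; n_S = 7.79 − 5X; n_U = 2.5X.
n_T = Σnᵢ = 10.3 − 5X.
Mole fractions y_i = n_i/n_T; K_p = p_U / (p_R p_S^2) with p_i = y_i·P.
This yields a degree-3 equation in X; solving on (0,1), X = 0.523.
Then n_U = 1.31, n_T = 7.67, so y_U = 0.170.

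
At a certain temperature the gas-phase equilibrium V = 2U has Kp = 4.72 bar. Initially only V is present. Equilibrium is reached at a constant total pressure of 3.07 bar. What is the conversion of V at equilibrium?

Take 1 mol V as basis and let X be its fractional conversion, so ξ = X.
At extent ξ: n_V = 1 − X; n_U = 2X.
Summing: n_T = 1 + X.
y_i = n_i/n_T, p_i = y_i·P. Kp = p_U^2 / (p_V).
This yields a degree-2 equation in X; solving on (0,1), X = 0.527.

X = 0.527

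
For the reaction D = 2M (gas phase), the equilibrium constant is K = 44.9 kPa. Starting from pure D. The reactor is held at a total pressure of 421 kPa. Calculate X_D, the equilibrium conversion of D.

X = 0.161

Take 1 mol D as basis and let X be its fractional conversion, so ξ = X.
Mole table: n_D = 1 − X; n_M = 2X.
n_T = Σnᵢ = 1 + X.
Mole fractions y_i = n_i/n_T; K = p_M^2 / (p_D) with p_i = y_i·P.
Setting this equal to 44.9 kPa and taking the physical root (0 < X < 1) gives X = 0.161.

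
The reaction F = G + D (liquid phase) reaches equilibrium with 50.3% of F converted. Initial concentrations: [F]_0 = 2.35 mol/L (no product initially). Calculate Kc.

Kc = 1.2 mol/L

Let X = conversion of F.
Concentrations: [F] = 2.35 − 2.35X; [G] = 2.35X; [D] = 2.35X.
At X = 0.503: [F] = 1.17, [G] = 1.18, [D] = 1.18.
Kc = [G] [D] / ([F]) = 1.2 mol/L.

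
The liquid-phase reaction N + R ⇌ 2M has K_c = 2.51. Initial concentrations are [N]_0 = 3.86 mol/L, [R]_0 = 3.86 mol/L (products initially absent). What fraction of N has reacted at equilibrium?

X = 0.442

Let X = conversion of N; extent ξ = 3.86·X mol/L.
Concentrations: [N] = 3.86 − 3.86X; [R] = 3.86 − 3.86X; [M] = 7.72X.
K_c = [M]^2 / ([N] [R]).
This equals 2.51 at X = 0.442 (the root in 0 < X < 1).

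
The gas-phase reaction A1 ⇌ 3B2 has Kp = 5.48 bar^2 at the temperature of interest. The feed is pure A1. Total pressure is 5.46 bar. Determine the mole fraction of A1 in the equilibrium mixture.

Basis: 1 mol A1 initially; let X = conversion of A1. Extent ξ = X.
Moles: n_A1 = 1 − X; n_B2 = 3X.
Total moles n_T = 1 + 2X.
y_i = n_i/n_T, p_i = y_i·P. Kp = p_B2^3 / (p_A1).
Setting this equal to 5.48 bar^2 and taking the physical root (0 < X < 1) gives X = 0.223.
Then n_A1 = 0.777, n_T = 1.45, so y_A1 = 0.538.

y_A1 = 0.538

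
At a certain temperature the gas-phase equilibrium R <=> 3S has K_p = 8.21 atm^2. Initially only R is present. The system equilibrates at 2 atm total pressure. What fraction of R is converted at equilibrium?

X = 0.533

Take 1 mol R as basis and let X be its fractional conversion, so ξ = X.
At extent ξ: n_R = 1 − X; n_S = 3X.
n_T = Σnᵢ = 1 + 2X.
Mole fractions y_i = n_i/n_T; K_p = p_S^3 / (p_R) with p_i = y_i·P.
This yields a degree-3 equation in X; solving on (0,1), X = 0.533.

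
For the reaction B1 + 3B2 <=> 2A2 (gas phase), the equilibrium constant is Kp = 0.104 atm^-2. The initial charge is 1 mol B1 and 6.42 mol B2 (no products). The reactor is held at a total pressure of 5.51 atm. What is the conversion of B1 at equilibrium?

X = 0.709

Take 1 mol B1 as basis and let X be its fractional conversion, so ξ = X.
Species balance: n_B1 = 1 − X; n_B2 = 6.42 − 3X; n_A2 = 2X.
Total moles n_T = 7.42 − 2X.
y_i = n_i/n_T, p_i = y_i·P. Kp = p_A2^2 / (p_B1 p_B2^3).
Substituting and setting equal to 0.104 atm^-2 gives a polynomial in X; the root in (0,1) is X = 0.709.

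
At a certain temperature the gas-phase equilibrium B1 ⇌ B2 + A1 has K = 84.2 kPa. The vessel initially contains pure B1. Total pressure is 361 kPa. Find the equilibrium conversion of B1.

Basis: 1 mol B1 initially; let X = conversion of B1. Extent ξ = X.
Moles: n_B1 = 1 − X; n_B2 = X; n_A1 = X.
Summing: n_T = 1 + X.
With p_i = (n_i/n_T)P, K = p_B2 p_A1 / (p_B1).
Setting this equal to 84.2 kPa and taking the physical root (0 < X < 1) gives X = 0.435.

X = 0.435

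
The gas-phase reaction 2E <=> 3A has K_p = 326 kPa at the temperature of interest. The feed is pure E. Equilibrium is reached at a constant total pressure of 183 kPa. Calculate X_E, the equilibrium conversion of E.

X = 0.529

Let X = conversion of E (basis 1 mol E); extent of reaction ξ = 0.5X.
At extent ξ: n_E = 1 − X; n_A = 1.5X.
Summing: n_T = 1 + 0.5X.
With p_i = (n_i/n_T)P, K_p = p_A^3 / (p_E^2).
This yields a degree-3 equation in X; solving on (0,1), X = 0.529.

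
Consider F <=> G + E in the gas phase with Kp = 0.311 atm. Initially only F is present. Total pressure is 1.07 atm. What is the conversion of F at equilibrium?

Basis: 1 mol F initially; let X = conversion of F. Extent ξ = X.
Mole table: n_F = 1 − X; n_G = X; n_E = X.
Total moles n_T = 1 + X.
Mole fractions y_i = n_i/n_T; Kp = p_G p_E / (p_F) with p_i = y_i·P.
Setting this equal to 0.311 atm and taking the physical root (0 < X < 1) gives X = 0.475.

X = 0.475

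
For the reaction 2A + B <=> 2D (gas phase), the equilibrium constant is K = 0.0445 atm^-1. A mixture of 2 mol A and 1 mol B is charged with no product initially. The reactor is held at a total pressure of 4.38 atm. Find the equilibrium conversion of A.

Let X = conversion of A (basis 2 mol A); extent of reaction ξ = X.
Mole table: n_A = 2 − 2X; n_B = 1 − X; n_D = 2X.
Total moles n_T = 3 − X.
With p_i = (n_i/n_T)P, K = p_D^2 / (p_A^2 p_B).
Substituting and setting equal to 0.0445 atm^-1 gives a polynomial in X; the root in (0,1) is X = 0.192.

X = 0.192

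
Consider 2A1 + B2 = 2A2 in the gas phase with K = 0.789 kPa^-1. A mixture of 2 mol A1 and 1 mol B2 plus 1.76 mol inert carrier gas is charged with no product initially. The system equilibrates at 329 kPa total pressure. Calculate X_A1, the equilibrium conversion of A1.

Basis: 2 mol A1 initially; let X = conversion of A1. Extent ξ = X.
Species balance: n_A1 = 2 − 2X; n_B2 = 1 − X; n_A2 = 2X; n_I = 1.76 (inert).
n_T = Σnᵢ = 4.76 − X.
With p_i = (n_i/n_T)P, K = p_A2^2 / (p_A1^2 p_B2).
Setting this equal to 0.789 kPa^-1 and taking the physical root (0 < X < 1) gives X = 0.788.

X = 0.788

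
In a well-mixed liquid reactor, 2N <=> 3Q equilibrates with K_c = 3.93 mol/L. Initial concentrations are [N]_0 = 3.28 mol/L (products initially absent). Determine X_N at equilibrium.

Let X = conversion of N; extent ξ = 3.28X/2 mol/L.
Concentrations: [N] = 3.28 − 3.28X; [Q] = 4.92X.
K_c = [Q]^3 / ([N]^2).
Equating to 3.93 mol/L: the physical root is X = 0.466.

X = 0.466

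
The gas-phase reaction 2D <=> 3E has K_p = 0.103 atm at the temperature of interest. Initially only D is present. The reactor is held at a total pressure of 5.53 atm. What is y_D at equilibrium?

Take 1 mol D as basis and let X be its fractional conversion, so ξ = 0.5X.
Mole table: n_D = 1 − X; n_E = 1.5X.
Total moles n_T = 1 + 0.5X.
Mole fractions y_i = n_i/n_T; K_p = p_E^3 / (p_D^2) with p_i = y_i·P.
This yields a degree-3 equation in X; solving on (0,1), X = 0.161.
Then n_D = 0.839, n_T = 1.08, so y_D = 0.776.

y_D = 0.776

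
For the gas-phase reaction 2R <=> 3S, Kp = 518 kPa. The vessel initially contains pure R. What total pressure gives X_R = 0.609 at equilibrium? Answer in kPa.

P = 136 kPa

Take 1 mol R as basis and let X be its fractional conversion, so ξ = 0.5X.
Moles: n_R = 1 − X; n_S = 1.5X.
Total moles n_T = 1 + 0.5X.
Kp = p_S^3 / (p_R^2) with p_i = (n_i/n_T)·P.
At X = 0.609: the mole-fraction product g(X) = Π y_i^ν_i = 3.822. Since Kp = g(X)·P^{1}, P = (Kp/g)^(1/1) = (518/3.822)^(1/1) = 136 kPa.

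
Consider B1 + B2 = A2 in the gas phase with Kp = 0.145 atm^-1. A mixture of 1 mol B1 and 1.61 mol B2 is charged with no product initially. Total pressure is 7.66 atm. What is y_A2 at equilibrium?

Basis: 1 mol B1 initially; let X = conversion of B1. Extent ξ = X.
Species balance: n_B1 = 1 − X; n_B2 = 1.61 − X; n_A2 = X.
n_T = Σnᵢ = 2.61 − X.
With p_i = (n_i/n_T)P, Kp = p_A2 / (p_B1 p_B2).
Setting this equal to 0.145 atm^-1 and taking the physical root (0 < X < 1) gives X = 0.380.
Then n_A2 = 0.38, n_T = 2.23, so y_A2 = 0.170.

y_A2 = 0.170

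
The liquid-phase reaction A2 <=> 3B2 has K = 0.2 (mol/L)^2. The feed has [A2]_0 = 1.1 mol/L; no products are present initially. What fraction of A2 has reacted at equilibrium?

X = 0.172

Let X = conversion of A2; extent ξ = 1.1·X mol/L.
Concentrations: [A2] = 1.1 − 1.1X; [B2] = 3.3X.
K = [B2]^3 / ([A2]).
This equals 0.2 at X = 0.172 (the root in 0 < X < 1).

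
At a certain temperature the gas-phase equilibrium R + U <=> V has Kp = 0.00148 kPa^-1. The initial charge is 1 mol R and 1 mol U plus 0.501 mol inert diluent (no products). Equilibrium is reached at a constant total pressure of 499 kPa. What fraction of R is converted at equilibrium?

X = 0.204

Basis: 1 mol R initially; let X = conversion of R. Extent ξ = X.
Moles: n_R = 1 − X; n_U = 1 − X; n_V = X; n_I = 0.501 (inert).
Total moles n_T = 2.5 − X.
With p_i = (n_i/n_T)P, Kp = p_V / (p_R p_U).
Equating to 0.00148 kPa^-1 and solving on 0 < X < 1: X = 0.204.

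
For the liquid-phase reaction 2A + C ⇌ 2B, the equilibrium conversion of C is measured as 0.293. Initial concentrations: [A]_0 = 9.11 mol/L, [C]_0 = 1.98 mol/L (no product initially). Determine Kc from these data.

Let X = conversion of C.
Concentrations: [A] = 9.11 − 3.96X; [C] = 1.98 − 1.98X; [B] = 3.96X.
At X = 0.293: [A] = 7.95, [C] = 1.4, [B] = 1.16.
Kc = [B]^2 / ([A]^2 [C]) = 0.0152 L/mol.

Kc = 0.0152 L/mol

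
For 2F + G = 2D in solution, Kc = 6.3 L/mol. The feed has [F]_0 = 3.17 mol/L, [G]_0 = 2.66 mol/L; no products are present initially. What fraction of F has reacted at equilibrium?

Let X = conversion of F; extent ξ = 3.17X/2 mol/L.
Concentrations: [F] = 3.17 − 3.17X; [G] = 2.66 − 1.58X; [D] = 3.17X.
Kc = [D]^2 / ([F]^2 [G]).
Setting equal to 6.3 and solving for X on (0,1) gives X = 0.752.

X = 0.752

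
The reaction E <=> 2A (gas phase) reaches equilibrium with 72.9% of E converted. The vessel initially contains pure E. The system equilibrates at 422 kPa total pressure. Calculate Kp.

Kp = 1.91e+03 kPa

Let X = conversion of E (basis 1 mol E); extent of reaction ξ = X.
Species balance: n_E = 1 − X; n_A = 2X.
Summing: n_T = 1 + X.
At X = 0.729: n_E = 0.271, n_A = 1.46, n_T = 1.73.
p_i = (n_i/n_T)·P. Kp = p_A^2 / (p_E) = 1.91e+03 kPa.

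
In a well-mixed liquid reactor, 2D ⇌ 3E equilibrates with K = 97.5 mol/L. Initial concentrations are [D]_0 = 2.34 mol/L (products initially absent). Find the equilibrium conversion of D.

Let X = conversion of D; extent ξ = 2.34X/2 mol/L.
Concentrations: [D] = 2.34 − 2.34X; [E] = 3.51X.
K = [E]^3 / ([D]^2).
Solving K = 97.5 for X ∈ (0,1): X = 0.797.

X = 0.797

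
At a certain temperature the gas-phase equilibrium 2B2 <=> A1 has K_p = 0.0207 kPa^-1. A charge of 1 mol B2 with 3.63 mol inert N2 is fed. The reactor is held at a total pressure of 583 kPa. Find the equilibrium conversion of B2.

X = 0.658

Basis: 1 mol B2 initially; let X = conversion of B2. Extent ξ = 0.5X.
At extent ξ: n_B2 = 1 − X; n_A1 = 0.5X; n_I = 3.63 (inert).
Summing: n_T = 4.63 − 0.5X.
With p_i = (n_i/n_T)P, K_p = p_A1 / (p_B2^2).
Equating to 0.0207 kPa^-1 and solving on 0 < X < 1: X = 0.658.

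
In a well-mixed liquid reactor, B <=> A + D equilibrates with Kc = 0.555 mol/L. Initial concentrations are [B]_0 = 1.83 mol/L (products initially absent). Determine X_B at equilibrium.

X = 0.420

Let X = conversion of B; extent ξ = 1.83·X mol/L.
Concentrations: [B] = 1.83 − 1.83X; [A] = 1.83X; [D] = 1.83X.
Kc = [A] [D] / ([B]).
Setting equal to 0.555 and solving for X on (0,1) gives X = 0.420.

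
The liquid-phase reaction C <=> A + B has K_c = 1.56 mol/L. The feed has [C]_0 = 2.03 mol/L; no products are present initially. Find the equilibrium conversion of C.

X = 0.573

Let X = conversion of C; extent ξ = 2.03·X mol/L.
Concentrations: [C] = 2.03 − 2.03X; [A] = 2.03X; [B] = 2.03X.
K_c = [A] [B] / ([C]).
Setting equal to 1.56 and solving for X on (0,1) gives X = 0.573.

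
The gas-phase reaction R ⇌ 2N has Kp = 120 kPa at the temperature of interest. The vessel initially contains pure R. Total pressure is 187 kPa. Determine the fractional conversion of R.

X = 0.372

Let X = conversion of R (basis 1 mol R); extent of reaction ξ = X.
Mole table: n_R = 1 − X; n_N = 2X.
Total moles n_T = 1 + X.
Mole fractions y_i = n_i/n_T; Kp = p_N^2 / (p_R) with p_i = y_i·P.
This yields a degree-2 equation in X; solving on (0,1), X = 0.372.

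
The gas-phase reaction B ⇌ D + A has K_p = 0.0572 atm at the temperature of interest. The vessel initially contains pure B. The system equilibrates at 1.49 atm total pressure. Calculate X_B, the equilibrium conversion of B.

X = 0.192

Basis: 1 mol B initially; let X = conversion of B. Extent ξ = X.
Mole table: n_B = 1 − X; n_D = X; n_A = X.
Summing: n_T = 1 + X.
Mole fractions y_i = n_i/n_T; K_p = p_D p_A / (p_B) with p_i = y_i·P.
Setting this equal to 0.0572 atm and taking the physical root (0 < X < 1) gives X = 0.192.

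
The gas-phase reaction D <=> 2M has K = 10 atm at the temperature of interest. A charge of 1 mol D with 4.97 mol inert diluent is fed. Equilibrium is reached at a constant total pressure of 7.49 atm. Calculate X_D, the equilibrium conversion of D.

X = 0.750

Take 1 mol D as basis and let X be its fractional conversion, so ξ = X.
Moles: n_D = 1 − X; n_M = 2X; n_I = 4.97 (inert).
Summing: n_T = 5.97 + X.
Mole fractions y_i = n_i/n_T; K = p_M^2 / (p_D) with p_i = y_i·P.
Equating to 10 atm and solving on 0 < X < 1: X = 0.750.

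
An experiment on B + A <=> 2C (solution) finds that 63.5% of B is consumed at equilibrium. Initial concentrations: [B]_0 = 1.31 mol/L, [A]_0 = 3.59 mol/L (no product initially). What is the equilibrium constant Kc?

Let X = conversion of B.
Concentrations: [B] = 1.31 − 1.31X; [A] = 3.59 − 1.31X; [C] = 2.62X.
At X = 0.635: [B] = 0.478, [A] = 2.76, [C] = 1.66.
Kc = [C]^2 / ([B] [A]) = 2.1.

Kc = 2.1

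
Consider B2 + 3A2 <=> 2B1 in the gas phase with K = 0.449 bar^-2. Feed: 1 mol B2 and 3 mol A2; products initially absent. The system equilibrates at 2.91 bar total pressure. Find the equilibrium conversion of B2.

Basis: 1 mol B2 initially; let X = conversion of B2. Extent ξ = X.
At extent ξ: n_B2 = 1 − X; n_A2 = 3 − 3X; n_B1 = 2X.
n_T = Σnᵢ = 4 − 2X.
Mole fractions y_i = n_i/n_T; K = p_B1^2 / (p_B2 p_A2^3) with p_i = y_i·P.
Setting this equal to 0.449 bar^-2 and taking the physical root (0 < X < 1) gives X = 0.468.

X = 0.468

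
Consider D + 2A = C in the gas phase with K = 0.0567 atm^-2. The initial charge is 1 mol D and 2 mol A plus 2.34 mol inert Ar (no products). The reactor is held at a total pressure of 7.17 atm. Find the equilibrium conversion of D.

Basis: 1 mol D initially; let X = conversion of D. Extent ξ = X.
Moles: n_D = 1 − X; n_A = 2 − 2X; n_C = X; n_I = 2.34 (inert).
n_T = Σnᵢ = 5.34 − 2X.
y_i = n_i/n_T, p_i = y_i·P. K = p_C / (p_D p_A^2).
Equating to 0.0567 atm^-2 and solving on 0 < X < 1: X = 0.226.

X = 0.226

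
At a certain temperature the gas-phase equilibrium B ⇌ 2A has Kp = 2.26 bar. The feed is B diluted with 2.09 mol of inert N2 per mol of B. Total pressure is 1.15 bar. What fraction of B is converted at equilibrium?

Take 1 mol B as basis and let X be its fractional conversion, so ξ = X.
Species balance: n_B = 1 − X; n_A = 2X; n_I = 2.09 (inert).
Summing: n_T = 3.09 + X.
Mole fractions y_i = n_i/n_T; Kp = p_A^2 / (p_B) with p_i = y_i·P.
Setting this equal to 2.26 bar and taking the physical root (0 < X < 1) gives X = 0.722.

X = 0.722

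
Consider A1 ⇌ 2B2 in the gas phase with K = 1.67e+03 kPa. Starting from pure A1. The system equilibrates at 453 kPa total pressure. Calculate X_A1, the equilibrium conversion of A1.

X = 0.693

Take 1 mol A1 as basis and let X be its fractional conversion, so ξ = X.
Moles: n_A1 = 1 − X; n_B2 = 2X.
Total moles n_T = 1 + X.
Mole fractions y_i = n_i/n_T; K = p_B2^2 / (p_A1) with p_i = y_i·P.
This yields a degree-2 equation in X; solving on (0,1), X = 0.693.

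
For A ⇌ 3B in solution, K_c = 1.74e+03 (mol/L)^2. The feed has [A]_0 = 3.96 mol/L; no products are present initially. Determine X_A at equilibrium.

X = 0.850

Let X = conversion of A; extent ξ = 3.96·X mol/L.
Concentrations: [A] = 3.96 − 3.96X; [B] = 11.9X.
K_c = [B]^3 / ([A]).
This equals 1.74e+03 at X = 0.850 (the root in 0 < X < 1).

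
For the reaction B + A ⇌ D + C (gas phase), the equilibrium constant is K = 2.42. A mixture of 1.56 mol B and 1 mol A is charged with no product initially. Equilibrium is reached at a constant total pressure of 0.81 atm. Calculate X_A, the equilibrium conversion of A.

X = 0.732

Take 1 mol A as basis and let X be its fractional conversion, so ξ = X.
Mole table: n_B = 1.56 − X; n_A = 1 − X; n_D = X; n_C = X.
Since Δν = 0, n_T = 2.56 throughout.
With p_i = (n_i/n_T)P, K = p_D p_C / (p_B p_A).
Equating to 2.42 and solving on 0 < X < 1: X = 0.732.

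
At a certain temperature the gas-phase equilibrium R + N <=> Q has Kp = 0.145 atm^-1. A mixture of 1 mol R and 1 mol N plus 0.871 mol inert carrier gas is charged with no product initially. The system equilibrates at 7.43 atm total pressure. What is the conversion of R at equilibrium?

X = 0.238

Take 1 mol R as basis and let X be its fractional conversion, so ξ = X.
Moles: n_R = 1 − X; n_N = 1 − X; n_Q = X; n_I = 0.871 (inert).
Total moles n_T = 2.87 − X.
Mole fractions y_i = n_i/n_T; Kp = p_Q / (p_R p_N) with p_i = y_i·P.
Setting this equal to 0.145 atm^-1 and taking the physical root (0 < X < 1) gives X = 0.238.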